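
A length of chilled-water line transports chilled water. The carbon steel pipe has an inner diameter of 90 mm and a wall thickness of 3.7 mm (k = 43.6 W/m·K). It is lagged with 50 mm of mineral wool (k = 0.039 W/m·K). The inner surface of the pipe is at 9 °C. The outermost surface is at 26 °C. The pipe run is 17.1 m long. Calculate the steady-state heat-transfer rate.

Radial resistances (cylindrical: R_cond = ln(r_o/r_i)/(2πkL), R_conv = 1/(h·2πrL)):
R_carbon steel pipe wall = ln(48.7/45)/(2π×43.6×17.1) = 1.687×10^-5 K/W
R_mineral wool = ln(98.7/48.7)/(2π×0.039×17.1) = 0.1686 K/W
R_total = 0.1686 K/W
Q = ΔT/R_total = 17/0.1686

Q ≈ 101 W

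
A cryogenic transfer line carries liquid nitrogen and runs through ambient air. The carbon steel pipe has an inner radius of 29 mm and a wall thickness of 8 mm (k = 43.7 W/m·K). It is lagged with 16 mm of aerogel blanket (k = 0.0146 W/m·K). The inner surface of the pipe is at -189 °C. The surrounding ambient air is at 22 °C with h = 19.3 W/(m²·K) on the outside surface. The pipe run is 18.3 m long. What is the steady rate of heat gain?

Q ≈ 948 W

Radial resistances (cylindrical: R_cond = ln(r_o/r_i)/(2πkL), R_conv = 1/(h·2πrL)):
R_carbon steel pipe wall = ln(37/29)/(2π×43.7×18.3) = 4.848×10^-5 K/W
R_aerogel blanket = ln(53/37)/(2π×0.0146×18.3) = 0.2141 K/W
R_outer film = 1/(h_o·2πr_oL) = 1/(19.3×2π×0.053×18.3) = 0.008502 K/W
R_total = 0.2226 K/W
Q = ΔT/R_total = 211/0.2226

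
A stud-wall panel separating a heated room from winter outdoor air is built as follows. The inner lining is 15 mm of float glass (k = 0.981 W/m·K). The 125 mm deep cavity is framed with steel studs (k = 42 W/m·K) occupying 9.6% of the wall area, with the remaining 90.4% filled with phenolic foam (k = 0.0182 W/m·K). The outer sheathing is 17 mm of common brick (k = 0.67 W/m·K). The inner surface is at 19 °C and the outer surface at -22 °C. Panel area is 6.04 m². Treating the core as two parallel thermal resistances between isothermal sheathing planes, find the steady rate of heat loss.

Q ≈ 3460 W

Sheathing layers in series; stud and cavity paths in parallel between them.
R_inner = 0.015/(0.981×6.04) = 0.002532 K/W
R_stud  = 0.125/(42×0.096×6.04) = 0.005133 K/W
R_cav   = 0.125/(0.0182×0.904×6.04) = 1.258 K/W
1/R_core = 1/R_stud + 1/R_cav → R_core = 0.005112 K/W
R_outer = 0.017/(0.67×6.04) = 0.004201 K/W
R_total = 0.01184 K/W
Q = ΔT/R_total = 41/0.01184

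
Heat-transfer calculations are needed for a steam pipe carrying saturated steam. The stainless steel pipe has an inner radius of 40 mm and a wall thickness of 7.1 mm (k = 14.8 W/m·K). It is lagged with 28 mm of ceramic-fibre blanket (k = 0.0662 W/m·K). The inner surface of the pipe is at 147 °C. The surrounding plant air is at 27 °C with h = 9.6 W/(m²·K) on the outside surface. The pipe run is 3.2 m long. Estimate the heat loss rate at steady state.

Q ≈ 286 W

Treating each annulus and film as a series resistance:
R_stainless steel pipe wall = ln(47.1/40)/(2π×14.8×3.2) = 5.491×10^-4 K/W
R_ceramic-fibre blanket = ln(75.1/47.1)/(2π×0.0662×3.2) = 0.3505 K/W
R_outer film = 1/(h_o·2πr_oL) = 1/(9.6×2π×0.0751×3.2) = 0.06899 K/W
R_total = 0.4201 K/W
Q = ΔT/R_total = 120/0.4201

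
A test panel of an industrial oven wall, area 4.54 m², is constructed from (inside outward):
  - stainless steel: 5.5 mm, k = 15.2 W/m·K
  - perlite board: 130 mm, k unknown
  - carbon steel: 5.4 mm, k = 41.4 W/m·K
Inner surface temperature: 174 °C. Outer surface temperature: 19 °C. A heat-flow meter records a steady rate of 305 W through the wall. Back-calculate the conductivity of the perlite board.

Thermal resistances in series:
R_stainless steel = L/(kA) = 0.0055/(15.2×4.54) = 7.97×10^-5 K/W
R_carbon steel = L/(kA) = 0.0054/(41.4×4.54) = 2.873×10^-5 K/W
Sum of known resistances R_other = 1.084×10^-4 K/W
Total R = ΔT/Q = 155/305 = 0.5082 K/W
R_perlite board = R_total − R_other = 0.5081 K/W
k = L/(R·A) = 0.13/(0.5081×4.54)

k ≈ 0.0564 W/(m·K)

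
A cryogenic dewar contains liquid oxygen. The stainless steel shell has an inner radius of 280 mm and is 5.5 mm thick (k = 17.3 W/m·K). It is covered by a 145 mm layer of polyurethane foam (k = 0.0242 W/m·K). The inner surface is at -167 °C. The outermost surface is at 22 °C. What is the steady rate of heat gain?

For a spherical shell R = (1/r₁ − 1/r₂)/(4πk); film R = 1/(h·4πr²). In series:
R_stainless steel shell = (1/0.28 − 1/0.2855)/(4π×17.3) = 3.165×10^-4 K/W
R_polyurethane foam = (1/0.2855 − 1/0.4305)/(4π×0.0242) = 3.879 K/W
R_total = 3.88 K/W
Q = ΔT/R_total = 189/3.88

Q ≈ 48.7 W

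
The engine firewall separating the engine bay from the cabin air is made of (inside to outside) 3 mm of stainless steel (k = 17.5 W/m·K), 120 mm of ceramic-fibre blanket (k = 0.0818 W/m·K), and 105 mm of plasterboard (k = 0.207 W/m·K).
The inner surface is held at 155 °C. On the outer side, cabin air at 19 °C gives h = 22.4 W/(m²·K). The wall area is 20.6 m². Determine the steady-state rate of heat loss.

Series thermal resistances:
R_stainless steel = L/(kA) = 0.003/(17.5×20.6) = 8.322×10^-6 K/W
R_ceramic-fibre blanket = L/(kA) = 0.12/(0.0818×20.6) = 0.07121 K/W
R_plasterboard = L/(kA) = 0.105/(0.207×20.6) = 0.02462 K/W
R_outer film = 1/(h_o·A) = 1/(22.4×20.6) = 0.002167 K/W
R_total = 0.09801 K/W
Q = ΔT / R_total = 136 / 0.09801

Q ≈ 1390 W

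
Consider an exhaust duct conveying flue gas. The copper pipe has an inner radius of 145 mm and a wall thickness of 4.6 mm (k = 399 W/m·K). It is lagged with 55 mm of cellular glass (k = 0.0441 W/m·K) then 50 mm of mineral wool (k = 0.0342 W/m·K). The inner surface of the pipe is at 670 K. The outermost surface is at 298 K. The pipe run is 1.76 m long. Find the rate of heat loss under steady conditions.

Q ≈ 305 W

For a radial system each layer contributes R = ln(r_out/r_in)/(2πkL); films add R = 1/(hA).
R_copper pipe wall = ln(149.6/145)/(2π×399×1.76) = 7.078×10^-6 K/W
R_cellular glass = ln(204.6/149.6)/(2π×0.0441×1.76) = 0.642 K/W
R_mineral wool = ln(254.6/204.6)/(2π×0.0342×1.76) = 0.5781 K/W
R_total = 1.22 K/W
Q = ΔT/R_total = 372/1.22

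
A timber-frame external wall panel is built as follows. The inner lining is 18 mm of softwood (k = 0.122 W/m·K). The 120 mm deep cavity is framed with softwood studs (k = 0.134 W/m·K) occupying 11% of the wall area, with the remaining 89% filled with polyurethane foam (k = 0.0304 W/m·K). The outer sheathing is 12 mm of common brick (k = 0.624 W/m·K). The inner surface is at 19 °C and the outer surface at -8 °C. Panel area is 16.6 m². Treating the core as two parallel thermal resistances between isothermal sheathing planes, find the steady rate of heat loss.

Sheathing layers in series; stud and cavity paths in parallel between them.
R_inner = 0.018/(0.122×16.6) = 0.008888 K/W
R_stud  = 0.12/(0.134×0.11×16.6) = 0.4904 K/W
R_cav   = 0.12/(0.0304×0.89×16.6) = 0.2672 K/W
1/R_core = 1/R_stud + 1/R_cav → R_core = 0.173 K/W
R_outer = 0.012/(0.624×16.6) = 0.001158 K/W
R_total = 0.183 K/W
Q = ΔT/R_total = 27/0.183

Q ≈ 148 W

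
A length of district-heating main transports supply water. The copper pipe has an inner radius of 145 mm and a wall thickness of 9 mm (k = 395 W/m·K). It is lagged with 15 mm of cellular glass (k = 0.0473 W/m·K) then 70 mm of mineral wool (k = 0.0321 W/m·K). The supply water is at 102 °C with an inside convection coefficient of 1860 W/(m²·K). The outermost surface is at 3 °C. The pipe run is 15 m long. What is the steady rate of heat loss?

For a radial system each layer contributes R = ln(r_out/r_in)/(2πkL); films add R = 1/(hA).
R_inner film = 1/(h_i·2πr₁L) = 1/(1860×2π×0.145×15) = 3.934×10^-5 K/W
R_copper pipe wall = ln(154/145)/(2π×395×15) = 1.618×10^-6 K/W
R_cellular glass = ln(169/154)/(2π×0.0473×15) = 0.02085 K/W
R_mineral wool = ln(239/169)/(2π×0.0321×15) = 0.1146 K/W
R_total = 0.1354 K/W
Q = ΔT/R_total = 99/0.1354

Q ≈ 731 W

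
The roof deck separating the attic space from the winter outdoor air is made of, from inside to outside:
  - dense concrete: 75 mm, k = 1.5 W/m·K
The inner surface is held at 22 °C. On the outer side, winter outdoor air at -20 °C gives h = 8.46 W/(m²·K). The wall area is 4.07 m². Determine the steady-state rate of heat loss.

Model the wall as resistances in series:
R_dense concrete = L/(kA) = 0.075/(1.5×4.07) = 0.01229 K/W
R_outer film = 1/(h_o·A) = 1/(8.46×4.07) = 0.02904 K/W
R_total = 0.04133 K/W
Q = ΔT / R_total = 42 / 0.04133

Q ≈ 1020 W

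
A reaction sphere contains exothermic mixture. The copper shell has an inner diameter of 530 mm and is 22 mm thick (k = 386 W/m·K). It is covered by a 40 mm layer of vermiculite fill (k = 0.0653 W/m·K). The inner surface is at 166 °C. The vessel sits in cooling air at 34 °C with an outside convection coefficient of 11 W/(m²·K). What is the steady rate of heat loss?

Q ≈ 225 W

Each spherical layer contributes R = (1/r_i − 1/r_o)/(4πk):
R_copper shell = (1/0.265 − 1/0.287)/(4π×386) = 5.963×10^-5 K/W
R_vermiculite fill = (1/0.287 − 1/0.327)/(4π×0.0653) = 0.5194 K/W
R_outer film = 1/(h·4πr_o²) = 1/(11×4π×0.327²) = 0.06766 K/W
R_total = 0.5871 K/W
Q = ΔT/R_total = 132/0.5871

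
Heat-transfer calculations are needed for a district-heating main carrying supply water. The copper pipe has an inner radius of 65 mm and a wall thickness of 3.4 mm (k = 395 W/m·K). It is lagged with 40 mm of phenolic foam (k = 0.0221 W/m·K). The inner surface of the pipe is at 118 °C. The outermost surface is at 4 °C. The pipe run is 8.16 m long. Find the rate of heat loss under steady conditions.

Radial resistances (cylindrical: R_cond = ln(r_o/r_i)/(2πkL), R_conv = 1/(h·2πrL)):
R_copper pipe wall = ln(68.4/65)/(2π×395×8.16) = 2.518×10^-6 K/W
R_phenolic foam = ln(108.4/68.4)/(2π×0.0221×8.16) = 0.4064 K/W
R_total = 0.4064 K/W
Q = ΔT/R_total = 114/0.4064

Q ≈ 281 W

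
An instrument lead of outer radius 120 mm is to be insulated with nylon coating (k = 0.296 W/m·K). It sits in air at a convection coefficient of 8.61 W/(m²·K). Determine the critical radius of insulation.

r_cr ≈ 34.4 mm

For a cylinder r_cr = k/h = 0.296/8.61
r_cr = 34.4 mm; since the bare radius (120 mm) is above r_cr, any added insulation will reduce heat loss.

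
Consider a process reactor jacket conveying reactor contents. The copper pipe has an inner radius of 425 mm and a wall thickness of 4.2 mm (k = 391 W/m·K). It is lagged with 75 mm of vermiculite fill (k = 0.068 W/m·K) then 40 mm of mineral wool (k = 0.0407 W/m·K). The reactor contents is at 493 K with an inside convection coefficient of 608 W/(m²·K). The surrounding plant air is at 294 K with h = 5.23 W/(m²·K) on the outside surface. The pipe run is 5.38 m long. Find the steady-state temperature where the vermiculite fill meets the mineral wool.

T ≈ 390 K

Per-layer cylindrical resistances, series-summed:
R_inner film = 1/(h_i·2πr₁L) = 1/(608×2π×0.425×5.38) = 1.145×10^-4 K/W
R_copper pipe wall = ln(429.2/425)/(2π×391×5.38) = 7.44×10^-7 K/W
R_vermiculite fill = ln(504.2/429.2)/(2π×0.068×5.38) = 0.07006 K/W
R_mineral wool = ln(544.2/504.2)/(2π×0.0407×5.38) = 0.05549 K/W
R_outer film = 1/(h_o·2πr_oL) = 1/(5.23×2π×0.5442×5.38) = 0.01039 K/W
R_total = 0.1361 K/W
Q = ΔT/R_total = 199/0.1361
Q = 1460 W
T_interface = T_inner − Q·ΣR(inner→interface) = 493 − 1460×0.07018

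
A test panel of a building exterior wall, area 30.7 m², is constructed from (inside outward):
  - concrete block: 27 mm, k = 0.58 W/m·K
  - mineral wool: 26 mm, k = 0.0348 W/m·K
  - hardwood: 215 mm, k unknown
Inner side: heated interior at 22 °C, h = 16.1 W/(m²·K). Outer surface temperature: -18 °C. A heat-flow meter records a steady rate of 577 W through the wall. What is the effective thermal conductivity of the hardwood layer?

Thermal resistances in series:
R_inner film = 1/(h_i·A) = 1/(16.1×30.7) = 0.002023 K/W
R_concrete block = L/(kA) = 0.027/(0.58×30.7) = 0.001516 K/W
R_mineral wool = L/(kA) = 0.026/(0.0348×30.7) = 0.02434 K/W
Sum of known resistances R_other = 0.02788 K/W
Total R = ΔT/Q = 40/577 = 0.06932 K/W
R_hardwood = R_total − R_other = 0.04145 K/W
k = L/(R·A) = 0.215/(0.04145×30.7)

k ≈ 0.169 W/(m·K)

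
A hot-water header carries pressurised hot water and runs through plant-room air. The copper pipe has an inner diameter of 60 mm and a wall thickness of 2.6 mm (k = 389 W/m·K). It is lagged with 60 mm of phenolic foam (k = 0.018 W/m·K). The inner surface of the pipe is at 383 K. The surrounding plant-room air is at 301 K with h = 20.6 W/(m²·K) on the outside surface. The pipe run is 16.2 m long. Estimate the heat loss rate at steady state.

Q ≈ 143 W

For a radial system each layer contributes R = ln(r_out/r_in)/(2πkL); films add R = 1/(hA).
R_copper pipe wall = ln(32.6/30)/(2π×389×16.2) = 2.099×10^-6 K/W
R_phenolic foam = ln(92.6/32.6)/(2π×0.018×16.2) = 0.5698 K/W
R_outer film = 1/(h_o·2πr_oL) = 1/(20.6×2π×0.0926×16.2) = 0.00515 K/W
R_total = 0.575 K/W
Q = ΔT/R_total = 82/0.575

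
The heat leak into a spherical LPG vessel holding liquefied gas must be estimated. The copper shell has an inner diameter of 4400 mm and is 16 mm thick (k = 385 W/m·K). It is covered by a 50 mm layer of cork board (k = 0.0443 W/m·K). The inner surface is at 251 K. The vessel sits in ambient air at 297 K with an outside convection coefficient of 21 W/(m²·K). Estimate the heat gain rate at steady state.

Spherical conduction: R = (1/r_in − 1/r_out)/(4πk) per layer; series-sum.
R_copper shell = (1/2.2 − 1/2.216)/(4π×385) = 6.784×10^-7 K/W
R_cork board = (1/2.216 − 1/2.266)/(4π×0.0443) = 0.01789 K/W
R_outer film = 1/(h·4πr_o²) = 1/(21×4π×2.266²) = 7.38×10^-4 K/W
R_total = 0.01863 K/W
Q = ΔT/R_total = 46/0.01863

Q ≈ 2470 W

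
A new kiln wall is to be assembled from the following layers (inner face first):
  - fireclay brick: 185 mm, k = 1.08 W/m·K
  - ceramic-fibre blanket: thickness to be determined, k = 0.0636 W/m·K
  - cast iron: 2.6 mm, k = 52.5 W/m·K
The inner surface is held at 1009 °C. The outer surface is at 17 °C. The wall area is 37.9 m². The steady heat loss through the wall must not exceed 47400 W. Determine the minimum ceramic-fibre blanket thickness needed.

Model the wall as resistances in series:
R_fireclay brick = L/(kA) = 0.185/(1.08×37.9) = 0.00452 K/W
R_cast iron = L/(kA) = 0.0026/(52.5×37.9) = 1.307×10^-6 K/W
Sum of the known resistances R_other = 0.004521 K/W
Required total resistance R_tot = ΔT/Q_allow = 992/47400 = 0.02093 K/W
R_ceramic-fibre blanket = R_tot − R_other = 0.01641 K/W
L = R·k·A = 0.01641×0.0636×37.9

L ≈ 39.5 mm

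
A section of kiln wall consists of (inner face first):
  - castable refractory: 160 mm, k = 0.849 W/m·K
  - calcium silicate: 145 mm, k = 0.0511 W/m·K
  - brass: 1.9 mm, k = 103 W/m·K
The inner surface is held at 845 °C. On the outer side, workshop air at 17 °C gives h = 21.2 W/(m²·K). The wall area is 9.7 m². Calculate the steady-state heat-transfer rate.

Model the wall as resistances in series:
R_castable refractory = L/(kA) = 0.16/(0.849×9.7) = 0.01943 K/W
R_calcium silicate = L/(kA) = 0.145/(0.0511×9.7) = 0.2925 K/W
R_brass = L/(kA) = 0.0019/(103×9.7) = 1.902×10^-6 K/W
R_outer film = 1/(h_o·A) = 1/(21.2×9.7) = 0.004863 K/W
R_total = 0.3168 K/W
Q = ΔT / R_total = 828 / 0.3168

Q ≈ 2610 W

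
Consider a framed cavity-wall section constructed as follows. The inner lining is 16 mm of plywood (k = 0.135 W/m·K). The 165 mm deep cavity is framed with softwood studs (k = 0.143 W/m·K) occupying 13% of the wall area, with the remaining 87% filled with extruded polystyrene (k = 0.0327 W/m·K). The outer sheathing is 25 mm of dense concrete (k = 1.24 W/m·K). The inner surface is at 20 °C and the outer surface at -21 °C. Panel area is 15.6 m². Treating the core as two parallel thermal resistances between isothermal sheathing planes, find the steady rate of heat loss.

Q ≈ 175 W

Sheathing layers in series; stud and cavity paths in parallel between them.
R_inner = 0.016/(0.135×15.6) = 0.007597 K/W
R_stud  = 0.165/(0.143×0.13×15.6) = 0.569 K/W
R_cav   = 0.165/(0.0327×0.87×15.6) = 0.3718 K/W
1/R_core = 1/R_stud + 1/R_cav → R_core = 0.2249 K/W
R_outer = 0.025/(1.24×15.6) = 0.001292 K/W
R_total = 0.2337 K/W
Q = ΔT/R_total = 41/0.2337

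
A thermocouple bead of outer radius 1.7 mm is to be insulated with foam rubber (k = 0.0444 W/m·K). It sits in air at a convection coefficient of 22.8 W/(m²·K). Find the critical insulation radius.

r_cr ≈ 3.89 mm

For a sphere r_cr = 2k/h = 2×0.0444/22.8
r_cr = 3.89 mm; since the bare radius (1.7 mm) is below r_cr, adding a thin layer of insulation will *increase* heat loss.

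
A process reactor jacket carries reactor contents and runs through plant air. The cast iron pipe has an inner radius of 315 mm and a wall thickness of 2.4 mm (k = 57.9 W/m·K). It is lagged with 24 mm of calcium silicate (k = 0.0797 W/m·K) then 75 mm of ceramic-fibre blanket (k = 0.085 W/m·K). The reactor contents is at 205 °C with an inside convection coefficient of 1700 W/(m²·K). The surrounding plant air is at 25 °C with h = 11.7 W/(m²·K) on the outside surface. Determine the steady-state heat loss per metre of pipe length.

Treating each annulus and film as a series resistance:
R_inner film = 1/(h_i·2πr₁L) = 1/(1700×2π×0.315×1) = 2.972×10^-4 K/W
R_cast iron pipe wall = ln(317.4/315)/(2π×57.9×1) = 2.086×10^-5 K/W
R_calcium silicate = ln(341.4/317.4)/(2π×0.0797×1) = 0.1456 K/W
R_ceramic-fibre blanket = ln(416.4/341.4)/(2π×0.085×1) = 0.3718 K/W
R_outer film = 1/(h_o·2πr_oL) = 1/(11.7×2π×0.4164×1) = 0.03267 K/W
R_total = 0.5504 K/W
Q = ΔT/R_total = 180/0.5504

q′ ≈ 327 W/m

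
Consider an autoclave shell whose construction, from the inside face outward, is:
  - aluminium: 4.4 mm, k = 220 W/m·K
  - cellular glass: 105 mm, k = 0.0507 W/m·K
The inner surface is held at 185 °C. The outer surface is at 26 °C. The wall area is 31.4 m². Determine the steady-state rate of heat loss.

Model the wall as resistances in series:
R_aluminium = L/(kA) = 0.0044/(220×31.4) = 6.369×10^-7 K/W
R_cellular glass = L/(kA) = 0.105/(0.0507×31.4) = 0.06596 K/W
R_total = 0.06596 K/W
Q = ΔT / R_total = 159 / 0.06596

Q ≈ 2410 W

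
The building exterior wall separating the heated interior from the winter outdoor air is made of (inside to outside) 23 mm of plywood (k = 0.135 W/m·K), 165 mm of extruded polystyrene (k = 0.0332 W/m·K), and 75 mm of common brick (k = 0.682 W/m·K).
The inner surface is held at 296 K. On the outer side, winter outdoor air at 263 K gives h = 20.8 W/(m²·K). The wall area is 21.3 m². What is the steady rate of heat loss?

Using the resistance-network approach (series):
R_plywood = L/(kA) = 0.023/(0.135×21.3) = 0.007999 K/W
R_extruded polystyrene = L/(kA) = 0.165/(0.0332×21.3) = 0.2333 K/W
R_common brick = L/(kA) = 0.075/(0.682×21.3) = 0.005163 K/W
R_outer film = 1/(h_o·A) = 1/(20.8×21.3) = 0.002257 K/W
R_total = 0.2487 K/W
Q = ΔT / R_total = 33 / 0.2487

Q ≈ 133 W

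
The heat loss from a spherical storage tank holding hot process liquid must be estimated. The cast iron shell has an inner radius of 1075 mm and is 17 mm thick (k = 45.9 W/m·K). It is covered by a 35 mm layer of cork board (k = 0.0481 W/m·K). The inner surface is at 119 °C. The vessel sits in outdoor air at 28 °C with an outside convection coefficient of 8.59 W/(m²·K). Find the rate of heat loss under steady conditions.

Spherical conduction: R = (1/r_in − 1/r_out)/(4πk) per layer; series-sum.
R_cast iron shell = (1/1.075 − 1/1.092)/(4π×45.9) = 2.511×10^-5 K/W
R_cork board = (1/1.092 − 1/1.127)/(4π×0.0481) = 0.04705 K/W
R_outer film = 1/(h·4πr_o²) = 1/(8.59×4π×1.127²) = 0.007294 K/W
R_total = 0.05437 K/W
Q = ΔT/R_total = 91/0.05437

Q ≈ 1670 W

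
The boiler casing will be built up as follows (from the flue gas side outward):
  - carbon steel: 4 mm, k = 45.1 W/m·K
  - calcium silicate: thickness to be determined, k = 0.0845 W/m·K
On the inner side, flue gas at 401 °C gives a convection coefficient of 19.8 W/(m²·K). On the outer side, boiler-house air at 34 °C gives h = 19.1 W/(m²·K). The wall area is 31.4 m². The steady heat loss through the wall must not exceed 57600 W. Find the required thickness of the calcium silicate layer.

L ≈ 8.21 mm

Series thermal resistances:
R_inner film = 1/(h_i·A) = 1/(19.8×31.4) = 0.001608 K/W
R_carbon steel = L/(kA) = 0.004/(45.1×31.4) = 2.825×10^-6 K/W
R_outer film = 1/(h_o·A) = 1/(19.1×31.4) = 0.001667 K/W
Sum of the known resistances R_other = 0.003279 K/W
Required total resistance R_tot = ΔT/Q_allow = 367/57600 = 0.006372 K/W
R_calcium silicate = R_tot − R_other = 0.003093 K/W
L = R·k·A = 0.003093×0.0845×31.4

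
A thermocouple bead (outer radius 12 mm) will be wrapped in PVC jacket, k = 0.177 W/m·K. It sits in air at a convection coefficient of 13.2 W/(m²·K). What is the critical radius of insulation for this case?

r_cr ≈ 26.8 mm

For a sphere r_cr = 2k/h = 2×0.177/13.2
r_cr = 26.8 mm; since the bare radius (12 mm) is below r_cr, adding a thin layer of insulation will *increase* heat loss.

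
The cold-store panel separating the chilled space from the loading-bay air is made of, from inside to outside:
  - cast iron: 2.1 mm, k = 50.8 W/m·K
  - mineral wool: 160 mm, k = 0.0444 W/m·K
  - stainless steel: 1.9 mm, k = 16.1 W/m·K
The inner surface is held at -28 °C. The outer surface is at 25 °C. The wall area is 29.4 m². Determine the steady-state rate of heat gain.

Thermal resistances in series:
R_cast iron = L/(kA) = 0.0021/(50.8×29.4) = 1.406×10^-6 K/W
R_mineral wool = L/(kA) = 0.16/(0.0444×29.4) = 0.1226 K/W
R_stainless steel = L/(kA) = 0.0019/(16.1×29.4) = 4.014×10^-6 K/W
R_total = 0.1226 K/W
Q = ΔT / R_total = 53 / 0.1226

Q ≈ 432 W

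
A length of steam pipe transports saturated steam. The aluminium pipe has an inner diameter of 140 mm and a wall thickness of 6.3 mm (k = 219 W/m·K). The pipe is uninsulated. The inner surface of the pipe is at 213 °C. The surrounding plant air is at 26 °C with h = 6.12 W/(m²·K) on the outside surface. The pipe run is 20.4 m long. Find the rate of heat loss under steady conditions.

Q ≈ 11200 W

Treating each annulus and film as a series resistance:
R_aluminium pipe wall = ln(76.3/70)/(2π×219×20.4) = 3.07×10^-6 K/W
R_outer film = 1/(h_o·2πr_oL) = 1/(6.12×2π×0.0763×20.4) = 0.01671 K/W
R_total = 0.01671 K/W
Q = ΔT/R_total = 187/0.01671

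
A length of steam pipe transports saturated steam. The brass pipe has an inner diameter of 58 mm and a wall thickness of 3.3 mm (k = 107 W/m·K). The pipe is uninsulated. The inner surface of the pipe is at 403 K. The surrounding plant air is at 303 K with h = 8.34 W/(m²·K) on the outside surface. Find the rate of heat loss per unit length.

Cylindrical conduction, so R = ln(r₂/r₁)/(2πkL) per layer, in series:
R_brass pipe wall = ln(32.3/29)/(2π×107×1) = 1.603×10^-4 K/W
R_outer film = 1/(h_o·2πr_oL) = 1/(8.34×2π×0.0323×1) = 0.5908 K/W
R_total = 0.591 K/W
Q = ΔT/R_total = 100/0.591

q′ ≈ 169 W/m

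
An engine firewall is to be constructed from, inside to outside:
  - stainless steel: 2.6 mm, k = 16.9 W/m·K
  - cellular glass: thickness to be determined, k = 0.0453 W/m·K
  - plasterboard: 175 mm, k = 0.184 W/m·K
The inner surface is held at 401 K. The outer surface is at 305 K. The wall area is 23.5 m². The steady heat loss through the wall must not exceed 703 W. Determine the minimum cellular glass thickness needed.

Series thermal resistances:
R_stainless steel = L/(kA) = 0.0026/(16.9×23.5) = 6.547×10^-6 K/W
R_plasterboard = L/(kA) = 0.175/(0.184×23.5) = 0.04047 K/W
Sum of the known resistances R_other = 0.04048 K/W
Required total resistance R_tot = ΔT/Q_allow = 96/703 = 0.1366 K/W
R_cellular glass = R_tot − R_other = 0.09608 K/W
L = R·k·A = 0.09608×0.0453×23.5

L ≈ 102 mm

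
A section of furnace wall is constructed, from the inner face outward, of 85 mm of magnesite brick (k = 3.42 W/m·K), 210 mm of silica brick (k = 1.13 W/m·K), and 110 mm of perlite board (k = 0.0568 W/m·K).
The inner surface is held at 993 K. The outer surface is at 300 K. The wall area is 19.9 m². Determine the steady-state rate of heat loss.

Thermal resistances in series:
R_magnesite brick = L/(kA) = 0.085/(3.42×19.9) = 0.001249 K/W
R_silica brick = L/(kA) = 0.21/(1.13×19.9) = 0.009339 K/W
R_perlite board = L/(kA) = 0.11/(0.0568×19.9) = 0.09732 K/W
R_total = 0.1079 K/W
Q = ΔT / R_total = 693 / 0.1079

Q ≈ 6420 W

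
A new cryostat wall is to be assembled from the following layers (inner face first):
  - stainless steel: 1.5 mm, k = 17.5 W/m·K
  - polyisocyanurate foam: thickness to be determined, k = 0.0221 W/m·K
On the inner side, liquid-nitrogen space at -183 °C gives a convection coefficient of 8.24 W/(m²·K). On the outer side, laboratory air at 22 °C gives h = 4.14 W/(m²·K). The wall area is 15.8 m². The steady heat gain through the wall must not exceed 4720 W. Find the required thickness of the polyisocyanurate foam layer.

L ≈ 7.14 mm

Using the resistance-network approach (series):
R_inner film = 1/(h_i·A) = 1/(8.24×15.8) = 0.007681 K/W
R_stainless steel = L/(kA) = 0.0015/(17.5×15.8) = 5.425×10^-6 K/W
R_outer film = 1/(h_o·A) = 1/(4.14×15.8) = 0.01529 K/W
Sum of the known resistances R_other = 0.02297 K/W
Required total resistance R_tot = ΔT/Q_allow = 205/4720 = 0.04343 K/W
R_polyisocyanurate foam = R_tot − R_other = 0.02046 K/W
L = R·k·A = 0.02046×0.0221×15.8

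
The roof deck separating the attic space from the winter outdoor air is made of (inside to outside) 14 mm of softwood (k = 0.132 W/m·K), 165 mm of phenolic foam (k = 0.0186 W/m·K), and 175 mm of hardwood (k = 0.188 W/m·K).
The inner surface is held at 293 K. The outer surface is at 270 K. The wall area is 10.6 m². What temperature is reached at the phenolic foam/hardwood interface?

T ≈ 272 K

Model the wall as resistances in series:
R_softwood = L/(kA) = 0.014/(0.132×10.6) = 0.01001 K/W
R_phenolic foam = L/(kA) = 0.165/(0.0186×10.6) = 0.8369 K/W
R_hardwood = L/(kA) = 0.175/(0.188×10.6) = 0.08782 K/W
R_total = 0.9347 K/W;  Q = ΔT/R_total = 23/0.9347 = 24.61 W
T_interface = T_inner − Q·ΣR(inner→interface) = 293 − 24.6×0.8469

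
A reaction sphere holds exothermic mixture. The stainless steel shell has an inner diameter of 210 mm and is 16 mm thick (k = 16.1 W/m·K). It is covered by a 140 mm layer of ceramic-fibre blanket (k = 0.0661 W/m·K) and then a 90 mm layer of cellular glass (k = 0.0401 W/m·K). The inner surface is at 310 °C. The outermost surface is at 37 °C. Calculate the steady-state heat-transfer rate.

Q ≈ 37.4 W

Spherical conduction: R = (1/r_in − 1/r_out)/(4πk) per layer; series-sum.
R_stainless steel shell = (1/0.105 − 1/0.121)/(4π×16.1) = 0.006225 K/W
R_ceramic-fibre blanket = (1/0.121 − 1/0.261)/(4π×0.0661) = 5.337 K/W
R_cellular glass = (1/0.261 − 1/0.351)/(4π×0.0401) = 1.95 K/W
R_total = 7.293 K/W
Q = ΔT/R_total = 273/7.293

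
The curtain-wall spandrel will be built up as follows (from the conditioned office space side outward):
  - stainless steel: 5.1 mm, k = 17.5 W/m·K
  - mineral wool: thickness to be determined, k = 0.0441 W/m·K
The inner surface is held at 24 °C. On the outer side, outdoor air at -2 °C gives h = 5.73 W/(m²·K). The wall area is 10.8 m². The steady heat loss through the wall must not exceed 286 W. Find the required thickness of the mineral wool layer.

Treating each layer as a thermal resistance in series:
R_stainless steel = L/(kA) = 0.0051/(17.5×10.8) = 2.698×10^-5 K/W
R_outer film = 1/(h_o·A) = 1/(5.73×10.8) = 0.01616 K/W
Sum of the known resistances R_other = 0.01619 K/W
Required total resistance R_tot = ΔT/Q_allow = 26/286 = 0.09091 K/W
R_mineral wool = R_tot − R_other = 0.07472 K/W
L = R·k·A = 0.07472×0.0441×10.8

L ≈ 35.6 mm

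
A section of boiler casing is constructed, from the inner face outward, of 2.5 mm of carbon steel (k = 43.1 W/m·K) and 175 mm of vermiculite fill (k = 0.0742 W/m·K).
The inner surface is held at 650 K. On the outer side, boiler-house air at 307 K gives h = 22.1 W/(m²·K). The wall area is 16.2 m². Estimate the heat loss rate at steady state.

Q ≈ 2310 W

Treating each layer as a thermal resistance in series:
R_carbon steel = L/(kA) = 0.0025/(43.1×16.2) = 3.581×10^-6 K/W
R_vermiculite fill = L/(kA) = 0.175/(0.0742×16.2) = 0.1456 K/W
R_outer film = 1/(h_o·A) = 1/(22.1×16.2) = 0.002793 K/W
R_total = 0.1484 K/W
Q = ΔT / R_total = 343 / 0.1484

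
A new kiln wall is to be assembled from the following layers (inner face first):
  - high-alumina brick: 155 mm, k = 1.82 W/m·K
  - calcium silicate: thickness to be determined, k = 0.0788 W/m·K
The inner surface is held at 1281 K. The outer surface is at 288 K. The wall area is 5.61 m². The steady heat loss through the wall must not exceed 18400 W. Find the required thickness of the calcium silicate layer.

Thermal resistances in series:
R_high-alumina brick = L/(kA) = 0.155/(1.82×5.61) = 0.01518 K/W
Sum of the known resistances R_other = 0.01518 K/W
Required total resistance R_tot = ΔT/Q_allow = 993/18400 = 0.05397 K/W
R_calcium silicate = R_tot − R_other = 0.03879 K/W
L = R·k·A = 0.03879×0.0788×5.61

L ≈ 17.1 mm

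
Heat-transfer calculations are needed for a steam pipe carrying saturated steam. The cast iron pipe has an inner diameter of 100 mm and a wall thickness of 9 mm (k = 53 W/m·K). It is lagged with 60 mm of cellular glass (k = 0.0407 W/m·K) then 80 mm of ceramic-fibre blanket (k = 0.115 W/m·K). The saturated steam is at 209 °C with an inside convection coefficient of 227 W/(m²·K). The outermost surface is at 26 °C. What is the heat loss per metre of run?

Treating each annulus and film as a series resistance:
R_inner film = 1/(h_i·2πr₁L) = 1/(227×2π×0.05×1) = 0.01402 K/W
R_cast iron pipe wall = ln(59/50)/(2π×53×1) = 4.97×10^-4 K/W
R_cellular glass = ln(119/59)/(2π×0.0407×1) = 2.744 K/W
R_ceramic-fibre blanket = ln(199/119)/(2π×0.115×1) = 0.7116 K/W
R_total = 3.47 K/W
Q = ΔT/R_total = 183/3.47

q′ ≈ 52.7 W/m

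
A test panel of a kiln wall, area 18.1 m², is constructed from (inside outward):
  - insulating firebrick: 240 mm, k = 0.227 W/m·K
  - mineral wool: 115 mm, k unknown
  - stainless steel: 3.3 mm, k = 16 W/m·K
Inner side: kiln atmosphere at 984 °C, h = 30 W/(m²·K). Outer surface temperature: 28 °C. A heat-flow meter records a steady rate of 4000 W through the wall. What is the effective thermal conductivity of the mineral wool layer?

k ≈ 0.0355 W/(m·K)

Model the wall as resistances in series:
R_inner film = 1/(h_i·A) = 1/(30×18.1) = 0.001842 K/W
R_insulating firebrick = L/(kA) = 0.24/(0.227×18.1) = 0.05841 K/W
R_stainless steel = L/(kA) = 0.0033/(16×18.1) = 1.14×10^-5 K/W
Sum of known resistances R_other = 0.06027 K/W
Total R = ΔT/Q = 956/4000 = 0.239 K/W
R_mineral wool = R_total − R_other = 0.1787 K/W
k = L/(R·A) = 0.115/(0.1787×18.1)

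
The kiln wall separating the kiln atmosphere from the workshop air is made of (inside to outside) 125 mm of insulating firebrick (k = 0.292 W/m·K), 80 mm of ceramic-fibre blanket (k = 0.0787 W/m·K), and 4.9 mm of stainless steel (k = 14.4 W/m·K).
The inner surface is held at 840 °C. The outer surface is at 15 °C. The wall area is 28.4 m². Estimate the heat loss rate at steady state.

Q ≈ 16200 W

Thermal resistances in series:
R_insulating firebrick = L/(kA) = 0.125/(0.292×28.4) = 0.01507 K/W
R_ceramic-fibre blanket = L/(kA) = 0.08/(0.0787×28.4) = 0.03579 K/W
R_stainless steel = L/(kA) = 0.0049/(14.4×28.4) = 1.198×10^-5 K/W
R_total = 0.05088 K/W
Q = ΔT / R_total = 825 / 0.05088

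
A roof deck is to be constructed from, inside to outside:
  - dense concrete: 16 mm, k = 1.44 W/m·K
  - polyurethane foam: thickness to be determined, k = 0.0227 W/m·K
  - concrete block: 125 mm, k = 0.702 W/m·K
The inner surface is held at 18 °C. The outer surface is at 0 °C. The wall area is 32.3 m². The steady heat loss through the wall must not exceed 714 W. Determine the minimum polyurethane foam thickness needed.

Thermal resistances in series:
R_dense concrete = L/(kA) = 0.016/(1.44×32.3) = 3.44×10^-4 K/W
R_concrete block = L/(kA) = 0.125/(0.702×32.3) = 0.005513 K/W
Sum of the known resistances R_other = 0.005857 K/W
Required total resistance R_tot = ΔT/Q_allow = 18/714 = 0.02521 K/W
R_polyurethane foam = R_tot − R_other = 0.01935 K/W
L = R·k·A = 0.01935×0.0227×32.3

L ≈ 14.2 mm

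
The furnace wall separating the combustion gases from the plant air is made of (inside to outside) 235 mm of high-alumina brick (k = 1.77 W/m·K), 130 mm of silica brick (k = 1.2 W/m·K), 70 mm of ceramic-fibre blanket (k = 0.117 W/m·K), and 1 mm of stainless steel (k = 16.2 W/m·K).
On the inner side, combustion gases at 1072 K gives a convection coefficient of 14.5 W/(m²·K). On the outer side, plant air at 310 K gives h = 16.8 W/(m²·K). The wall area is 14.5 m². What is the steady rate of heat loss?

Model the wall as resistances in series:
R_inner film = 1/(h_i·A) = 1/(14.5×14.5) = 0.004756 K/W
R_high-alumina brick = L/(kA) = 0.235/(1.77×14.5) = 0.009156 K/W
R_silica brick = L/(kA) = 0.13/(1.2×14.5) = 0.007471 K/W
R_ceramic-fibre blanket = L/(kA) = 0.07/(0.117×14.5) = 0.04126 K/W
R_stainless steel = L/(kA) = 0.001/(16.2×14.5) = 4.257×10^-6 K/W
R_outer film = 1/(h_o·A) = 1/(16.8×14.5) = 0.004105 K/W
R_total = 0.06675 K/W
Q = ΔT / R_total = 762 / 0.06675

Q ≈ 11400 W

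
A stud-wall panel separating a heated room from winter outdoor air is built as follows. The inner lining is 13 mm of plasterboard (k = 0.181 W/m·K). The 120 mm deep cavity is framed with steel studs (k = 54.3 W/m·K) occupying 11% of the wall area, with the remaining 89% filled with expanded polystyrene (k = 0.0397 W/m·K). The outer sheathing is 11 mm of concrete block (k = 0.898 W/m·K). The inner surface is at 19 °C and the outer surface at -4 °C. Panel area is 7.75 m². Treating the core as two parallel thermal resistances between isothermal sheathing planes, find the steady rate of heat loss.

Sheathing layers in series; stud and cavity paths in parallel between them.
R_inner = 0.013/(0.181×7.75) = 0.009268 K/W
R_stud  = 0.12/(54.3×0.11×7.75) = 0.002592 K/W
R_cav   = 0.12/(0.0397×0.89×7.75) = 0.4382 K/W
1/R_core = 1/R_stud + 1/R_cav → R_core = 0.002577 K/W
R_outer = 0.011/(0.898×7.75) = 0.001581 K/W
R_total = 0.01343 K/W
Q = ΔT/R_total = 23/0.01343

Q ≈ 1710 W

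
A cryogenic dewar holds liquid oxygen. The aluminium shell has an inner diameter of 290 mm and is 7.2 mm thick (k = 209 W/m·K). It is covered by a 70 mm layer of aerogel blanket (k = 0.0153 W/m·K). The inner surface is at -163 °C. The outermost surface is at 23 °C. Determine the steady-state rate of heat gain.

Q ≈ 17.3 W

Each spherical layer contributes R = (1/r_i − 1/r_o)/(4πk):
R_aluminium shell = (1/0.145 − 1/0.1522)/(4π×209) = 1.242×10^-4 K/W
R_aerogel blanket = (1/0.1522 − 1/0.2222)/(4π×0.0153) = 10.77 K/W
R_total = 10.77 K/W
Q = ΔT/R_total = 186/10.77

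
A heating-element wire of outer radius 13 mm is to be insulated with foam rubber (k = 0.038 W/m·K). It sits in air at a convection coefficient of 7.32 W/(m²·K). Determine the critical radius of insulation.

r_cr ≈ 5.19 mm

For a cylinder r_cr = k/h = 0.038/7.32
r_cr = 5.19 mm; since the bare radius (13 mm) is above r_cr, any added insulation will reduce heat loss.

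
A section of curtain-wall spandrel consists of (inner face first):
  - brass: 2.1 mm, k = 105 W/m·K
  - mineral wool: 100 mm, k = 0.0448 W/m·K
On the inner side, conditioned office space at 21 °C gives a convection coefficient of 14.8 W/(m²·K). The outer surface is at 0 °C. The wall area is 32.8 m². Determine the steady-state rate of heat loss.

Q ≈ 300 W

Series thermal resistances:
R_inner film = 1/(h_i·A) = 1/(14.8×32.8) = 0.00206 K/W
R_brass = L/(kA) = 0.0021/(105×32.8) = 6.098×10^-7 K/W
R_mineral wool = L/(kA) = 0.1/(0.0448×32.8) = 0.06805 K/W
R_total = 0.07011 K/W
Q = ΔT / R_total = 21 / 0.07011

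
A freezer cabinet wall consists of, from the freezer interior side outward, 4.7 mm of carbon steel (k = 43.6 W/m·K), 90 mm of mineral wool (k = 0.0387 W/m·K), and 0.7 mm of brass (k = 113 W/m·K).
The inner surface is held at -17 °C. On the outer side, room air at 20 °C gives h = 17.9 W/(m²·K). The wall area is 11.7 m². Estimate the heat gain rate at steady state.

Q ≈ 182 W

Model the wall as resistances in series:
R_carbon steel = L/(kA) = 0.0047/(43.6×11.7) = 9.214×10^-6 K/W
R_mineral wool = L/(kA) = 0.09/(0.0387×11.7) = 0.1988 K/W
R_brass = L/(kA) = 0.0007/(113×11.7) = 5.295×10^-7 K/W
R_outer film = 1/(h_o·A) = 1/(17.9×11.7) = 0.004775 K/W
R_total = 0.2036 K/W
Q = ΔT / R_total = 37 / 0.2036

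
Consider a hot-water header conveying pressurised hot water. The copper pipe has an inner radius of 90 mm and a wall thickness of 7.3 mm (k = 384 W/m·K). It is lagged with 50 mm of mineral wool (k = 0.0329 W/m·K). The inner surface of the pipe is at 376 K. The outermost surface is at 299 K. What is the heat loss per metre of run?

Radial resistances (cylindrical: R_cond = ln(r_o/r_i)/(2πkL), R_conv = 1/(h·2πrL)):
R_copper pipe wall = ln(97.3/90)/(2π×384×1) = 3.232×10^-5 K/W
R_mineral wool = ln(147.3/97.3)/(2π×0.0329×1) = 2.006 K/W
R_total = 2.006 K/W
Q = ΔT/R_total = 77/2.006

q′ ≈ 38.4 W/m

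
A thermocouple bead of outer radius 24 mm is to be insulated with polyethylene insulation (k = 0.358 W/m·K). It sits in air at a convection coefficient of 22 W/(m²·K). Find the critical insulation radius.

r_cr ≈ 32.5 mm

For a sphere r_cr = 2k/h = 2×0.358/22
r_cr = 32.5 mm; since the bare radius (24 mm) is below r_cr, adding a thin layer of insulation will *increase* heat loss.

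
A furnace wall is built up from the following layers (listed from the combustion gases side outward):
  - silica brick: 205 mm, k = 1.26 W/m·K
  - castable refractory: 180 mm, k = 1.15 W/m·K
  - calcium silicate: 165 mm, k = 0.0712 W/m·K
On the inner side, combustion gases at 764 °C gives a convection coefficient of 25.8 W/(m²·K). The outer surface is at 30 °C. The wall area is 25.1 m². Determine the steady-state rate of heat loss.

Q ≈ 6890 W

Thermal resistances in series:
R_inner film = 1/(h_i·A) = 1/(25.8×25.1) = 0.001544 K/W
R_silica brick = L/(kA) = 0.205/(1.26×25.1) = 0.006482 K/W
R_castable refractory = L/(kA) = 0.18/(1.15×25.1) = 0.006236 K/W
R_calcium silicate = L/(kA) = 0.165/(0.0712×25.1) = 0.09233 K/W
R_total = 0.1066 K/W
Q = ΔT / R_total = 734 / 0.1066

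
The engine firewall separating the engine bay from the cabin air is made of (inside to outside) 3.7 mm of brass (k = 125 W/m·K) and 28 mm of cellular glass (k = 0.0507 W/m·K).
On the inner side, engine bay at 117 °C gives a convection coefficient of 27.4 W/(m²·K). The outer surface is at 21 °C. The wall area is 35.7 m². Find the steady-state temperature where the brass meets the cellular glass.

T ≈ 111 °C

Model the wall as resistances in series:
R_inner film = 1/(h_i·A) = 1/(27.4×35.7) = 0.001022 K/W
R_brass = L/(kA) = 0.0037/(125×35.7) = 8.291×10^-7 K/W
R_cellular glass = L/(kA) = 0.028/(0.0507×35.7) = 0.01547 K/W
R_total = 0.01649 K/W;  Q = ΔT/R_total = 96/0.01649 = 5821 W
T_interface = T_inner − Q·ΣR(inner→interface) = 117 − 5820×0.001023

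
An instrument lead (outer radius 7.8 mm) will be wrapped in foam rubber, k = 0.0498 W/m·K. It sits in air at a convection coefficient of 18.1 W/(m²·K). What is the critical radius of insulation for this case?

r_cr ≈ 2.75 mm

For a cylinder r_cr = k/h = 0.0498/18.1
r_cr = 2.75 mm; since the bare radius (7.8 mm) is above r_cr, any added insulation will reduce heat loss.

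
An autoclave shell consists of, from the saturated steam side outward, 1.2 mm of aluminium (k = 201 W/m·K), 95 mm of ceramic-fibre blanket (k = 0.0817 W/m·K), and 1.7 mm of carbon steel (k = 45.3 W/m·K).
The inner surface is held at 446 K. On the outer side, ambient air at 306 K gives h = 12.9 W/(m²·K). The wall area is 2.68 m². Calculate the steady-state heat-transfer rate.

Thermal resistances in series:
R_aluminium = L/(kA) = 0.0012/(201×2.68) = 2.228×10^-6 K/W
R_ceramic-fibre blanket = L/(kA) = 0.095/(0.0817×2.68) = 0.4339 K/W
R_carbon steel = L/(kA) = 0.0017/(45.3×2.68) = 1.4×10^-5 K/W
R_outer film = 1/(h_o·A) = 1/(12.9×2.68) = 0.02893 K/W
R_total = 0.4628 K/W
Q = ΔT / R_total = 140 / 0.4628

Q ≈ 302 W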